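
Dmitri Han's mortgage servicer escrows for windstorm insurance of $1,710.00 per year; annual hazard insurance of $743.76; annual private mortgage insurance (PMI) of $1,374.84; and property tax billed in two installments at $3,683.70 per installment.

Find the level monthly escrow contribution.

$933.00

Windstorm insurance — $1,710.00 annually
Hazard insurance — $743.76 annually
Private mortgage insurance (PMI) — $1,374.84 annually
Property tax — $3,683.70 × 2 = $7,367.40 annually
Annual escrow total = $11,196.00
Per month = $11,196.00 / 12 = $933.00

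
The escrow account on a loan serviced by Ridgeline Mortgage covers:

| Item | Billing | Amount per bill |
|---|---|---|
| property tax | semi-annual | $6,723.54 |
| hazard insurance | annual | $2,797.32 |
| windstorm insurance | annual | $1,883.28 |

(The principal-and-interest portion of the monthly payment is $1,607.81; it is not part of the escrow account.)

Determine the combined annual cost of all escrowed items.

Property tax — $6,723.54 × 2 = $13,447.08/yr
Hazard insurance — $2,797.32/yr
Windstorm insurance — $1,883.28/yr
Combined annual = $18,127.68

$18,127.68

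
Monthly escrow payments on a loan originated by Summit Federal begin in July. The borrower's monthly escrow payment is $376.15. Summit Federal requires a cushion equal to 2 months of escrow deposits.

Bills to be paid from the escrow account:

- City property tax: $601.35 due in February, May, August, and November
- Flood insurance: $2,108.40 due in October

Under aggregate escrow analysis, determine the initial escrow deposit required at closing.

$2,182.65

Cushion = 2 × $376.15 = $752.30
Trial balance (start $0, +$376.15 each month, − disbursements):
  Jul: +$376.15 → $376.15
  Aug: +$376.15 − $601.35 → $150.95
  Sep: +$376.15 → $527.10
  Oct: +$376.15 − $2,108.40 → -$1,205.15
  Nov: +$376.15 − $601.35 → -$1,430.35
  Dec: +$376.15 → -$1,054.20
  Jan: +$376.15 → -$678.05
  Feb: +$376.15 − $601.35 → -$903.25
  Mar: +$376.15 → -$527.10
  Apr: +$376.15 → -$150.95
  May: +$376.15 − $601.35 → -$376.15
  Jun: +$376.15 → $0.00
Lowest trial balance = -$1,430.35 (Nov)
Initial deposit = cushion − low point = $752.30 − (-$1,430.35) = $2,182.65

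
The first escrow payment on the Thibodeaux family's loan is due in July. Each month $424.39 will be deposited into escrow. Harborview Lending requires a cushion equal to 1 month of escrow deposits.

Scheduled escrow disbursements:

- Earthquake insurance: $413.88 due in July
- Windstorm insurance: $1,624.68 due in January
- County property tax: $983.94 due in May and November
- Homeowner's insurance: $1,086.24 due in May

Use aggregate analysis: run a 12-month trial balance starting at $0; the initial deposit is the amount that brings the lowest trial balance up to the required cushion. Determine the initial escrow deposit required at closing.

Cushion = 1 × $424.39 = $424.39
Trial balance (start $0, +$424.39 each month, − disbursements):
  Jul: +$424.39 − $413.88 → $10.51
  Aug: +$424.39 → $434.90
  Sep: +$424.39 → $859.29
  Oct: +$424.39 → $1,283.68
  Nov: +$424.39 − $983.94 → $724.13
  Dec: +$424.39 → $1,148.52
  Jan: +$424.39 − $1,624.68 → -$51.77
  Feb: +$424.39 → $372.62
  Mar: +$424.39 → $797.01
  Apr: +$424.39 → $1,221.40
  May: +$424.39 − $2,070.18 → -$424.39
  Jun: +$424.39 → $0.00
Lowest trial balance = -$424.39 (May)
Initial deposit = cushion − low point = $424.39 − (-$424.39) = $848.78

$848.78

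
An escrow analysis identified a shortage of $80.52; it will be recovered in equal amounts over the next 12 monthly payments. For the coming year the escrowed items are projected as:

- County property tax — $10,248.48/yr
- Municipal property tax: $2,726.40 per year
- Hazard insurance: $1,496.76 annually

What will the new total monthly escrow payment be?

$1,212.68

County property tax = $10,248.48
Municipal property tax = $2,726.40
Hazard insurance = $1,496.76
Yearly total = $10,248.48 + $2,726.40 + $1,496.76 = $14,471.64
Base monthly escrow = $14,471.64 / 12 = $1,205.97
Shortage per month = $80.52 / 12 = $6.71
New monthly escrow = $1,205.97 + $6.71 = $1,212.68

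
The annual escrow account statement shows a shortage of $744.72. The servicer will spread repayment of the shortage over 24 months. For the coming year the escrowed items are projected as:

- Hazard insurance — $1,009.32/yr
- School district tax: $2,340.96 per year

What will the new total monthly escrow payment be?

Hazard insurance = $1,009.32
School district tax = $2,340.96
Yearly total = $3,350.28
Per month = $3,350.28 / 12 = $279.19
Monthly shortage recovery: $744.72 ÷ 24 = $31.03
New monthly escrow = $279.19 + $31.03 = $310.22

$310.22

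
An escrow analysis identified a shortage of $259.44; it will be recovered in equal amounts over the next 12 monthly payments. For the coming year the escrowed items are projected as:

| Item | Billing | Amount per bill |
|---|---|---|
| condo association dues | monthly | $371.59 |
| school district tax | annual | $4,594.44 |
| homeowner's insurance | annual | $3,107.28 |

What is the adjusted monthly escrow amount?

$1,035.02

Condo association dues: $371.59 × 12 = $4,459.08 annually
School district tax: $4,594.44 annually
Homeowner's insurance: $3,107.28 annually
Combined annual = $12,160.80
Monthly = $12,160.80 ÷ 12 = $1,013.40
Shortage spread = $259.44 / 12 = $21.62/mo
Adjusted monthly = $1,013.40 + $21.62 = $1,035.02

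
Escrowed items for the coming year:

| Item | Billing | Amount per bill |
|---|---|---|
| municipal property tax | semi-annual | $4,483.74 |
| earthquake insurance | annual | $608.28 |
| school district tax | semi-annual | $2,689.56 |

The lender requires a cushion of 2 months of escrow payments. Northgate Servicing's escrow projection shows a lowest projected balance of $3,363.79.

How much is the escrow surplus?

Municipal property tax = $4,483.74 × 2 = $8,967.48
Earthquake insurance = $608.28
School district tax = $2,689.56 × 2 = $5,379.12
Annual escrow total = $8,967.48 + $608.28 + $5,379.12 = $14,954.88
Monthly escrow = $14,954.88 ÷ 12 = $1,246.24
Required cushion = 2 × $1,246.24 = $2,492.48
Excess over cushion: $3,363.79 − $2,492.48 = $871.31

$871.31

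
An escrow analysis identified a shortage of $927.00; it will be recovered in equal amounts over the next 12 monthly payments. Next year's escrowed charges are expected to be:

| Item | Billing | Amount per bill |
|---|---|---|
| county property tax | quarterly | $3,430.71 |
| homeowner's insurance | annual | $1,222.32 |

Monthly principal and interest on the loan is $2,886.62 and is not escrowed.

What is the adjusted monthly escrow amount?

$1,322.68

County property tax: $3,430.71 × 4 = $13,722.84/yr
Homeowner's insurance: $1,222.32/yr
Combined annual = $13,722.84 + $1,222.32 = $14,945.16
Per month = $14,945.16 ÷ 12 = $1,245.43
Monthly shortage recovery: $927.00 / 12 = $77.25
New monthly escrow = $1,245.43 + $77.25 = $1,322.68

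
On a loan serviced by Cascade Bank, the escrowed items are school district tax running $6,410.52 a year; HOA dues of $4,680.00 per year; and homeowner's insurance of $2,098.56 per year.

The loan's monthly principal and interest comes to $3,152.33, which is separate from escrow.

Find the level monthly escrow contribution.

$1,099.09

School district tax — $6,410.52/yr
HOA dues — $4,680.00/yr
Homeowner's insurance — $2,098.56/yr
Yearly total = $13,189.08
Monthly = $13,189.08 / 12 = $1,099.09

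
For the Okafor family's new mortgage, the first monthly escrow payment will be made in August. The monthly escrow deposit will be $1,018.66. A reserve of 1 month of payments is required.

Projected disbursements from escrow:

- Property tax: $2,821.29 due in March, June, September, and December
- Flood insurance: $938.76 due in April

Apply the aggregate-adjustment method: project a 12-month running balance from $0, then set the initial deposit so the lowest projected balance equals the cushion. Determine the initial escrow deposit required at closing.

Cushion = 1 × $1,018.66 = $1,018.66
Trial balance (start $0, +$1,018.66 each month, − disbursements):
  Aug: +$1,018.66 → $1,018.66
  Sep: +$1,018.66 − $2,821.29 → -$783.97
  Oct: +$1,018.66 → $234.69
  Nov: +$1,018.66 → $1,253.35
  Dec: +$1,018.66 − $2,821.29 → -$549.28
  Jan: +$1,018.66 → $469.38
  Feb: +$1,018.66 → $1,488.04
  Mar: +$1,018.66 − $2,821.29 → -$314.59
  Apr: +$1,018.66 − $938.76 → -$234.69
  May: +$1,018.66 → $783.97
  Jun: +$1,018.66 − $2,821.29 → -$1,018.66
  Jul: +$1,018.66 → $0.00
Lowest trial balance = -$1,018.66 (Jun)
Initial deposit = cushion − low point = $1,018.66 − (-$1,018.66) = $2,037.32

$2,037.32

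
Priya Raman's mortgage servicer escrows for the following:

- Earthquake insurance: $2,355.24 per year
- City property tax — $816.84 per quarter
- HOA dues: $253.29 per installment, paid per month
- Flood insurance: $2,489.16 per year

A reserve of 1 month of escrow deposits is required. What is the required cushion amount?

$929.27

Earthquake insurance: $2,355.24 annually
City property tax: $816.84 × 4 = $3,267.36 annually
HOA dues: $253.29 × 12 = $3,039.48 annually
Flood insurance: $2,489.16 annually
Yearly total = $11,151.24
Base monthly escrow = $11,151.24 / 12 = $929.27
Required cushion = 1 × $929.27 = $929.27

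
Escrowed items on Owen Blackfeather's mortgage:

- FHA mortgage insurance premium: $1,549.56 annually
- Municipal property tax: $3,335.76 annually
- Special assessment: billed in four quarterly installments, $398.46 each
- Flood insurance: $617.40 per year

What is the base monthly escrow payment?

FHA mortgage insurance premium: $1,549.56
Municipal property tax: $3,335.76
Special assessment: $398.46 × 4 = $1,593.84
Flood insurance: $617.40
Annual escrow total = $1,549.56 + $3,335.76 + $1,593.84 + $617.40 = $7,096.56
Monthly escrow = $7,096.56 ÷ 12 = $591.38

$591.38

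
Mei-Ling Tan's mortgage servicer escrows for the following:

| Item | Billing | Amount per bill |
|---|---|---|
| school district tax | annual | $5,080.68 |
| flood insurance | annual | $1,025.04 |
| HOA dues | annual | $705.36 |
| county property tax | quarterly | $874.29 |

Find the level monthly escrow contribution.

School district tax: $5,080.68
Flood insurance: $1,025.04
HOA dues: $705.36
County property tax: $874.29 × 4 = $3,497.16
Annual escrow total = $5,080.68 + $1,025.04 + $705.36 + $3,497.16 = $10,308.24
Monthly = $10,308.24 ÷ 12 = $859.02

$859.02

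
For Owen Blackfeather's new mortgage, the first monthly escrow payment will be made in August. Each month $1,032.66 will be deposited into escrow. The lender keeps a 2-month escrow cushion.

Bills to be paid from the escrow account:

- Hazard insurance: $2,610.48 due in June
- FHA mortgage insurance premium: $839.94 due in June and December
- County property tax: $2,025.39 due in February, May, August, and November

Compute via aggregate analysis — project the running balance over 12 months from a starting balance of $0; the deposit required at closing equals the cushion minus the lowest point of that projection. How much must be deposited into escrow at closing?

$3,097.98

Cushion = 2 × $1,032.66 = $2,065.32
Trial balance (start $0, +$1,032.66 each month, − disbursements):
  Aug: +$1,032.66 − $2,025.39 → -$992.73
  Sep: +$1,032.66 → $39.93
  Oct: +$1,032.66 → $1,072.59
  Nov: +$1,032.66 − $2,025.39 → $79.86
  Dec: +$1,032.66 − $839.94 → $272.58
  Jan: +$1,032.66 → $1,305.24
  Feb: +$1,032.66 − $2,025.39 → $312.51
  Mar: +$1,032.66 → $1,345.17
  Apr: +$1,032.66 → $2,377.83
  May: +$1,032.66 − $2,025.39 → $1,385.10
  Jun: +$1,032.66 − $3,450.42 → -$1,032.66
  Jul: +$1,032.66 → $0.00
Lowest trial balance = -$1,032.66 (Jun)
Initial deposit = cushion − low point = $2,065.32 − (-$1,032.66) = $3,097.98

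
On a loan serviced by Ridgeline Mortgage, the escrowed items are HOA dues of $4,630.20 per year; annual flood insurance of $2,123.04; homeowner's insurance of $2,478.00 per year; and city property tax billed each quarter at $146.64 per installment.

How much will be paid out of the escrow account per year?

HOA dues = $4,630.20 per year
Flood insurance = $2,123.04 per year
Homeowner's insurance = $2,478.00 per year
City property tax = $146.64 × 4 = $586.56 per year
Total annual escrow = $9,817.80

$9,817.80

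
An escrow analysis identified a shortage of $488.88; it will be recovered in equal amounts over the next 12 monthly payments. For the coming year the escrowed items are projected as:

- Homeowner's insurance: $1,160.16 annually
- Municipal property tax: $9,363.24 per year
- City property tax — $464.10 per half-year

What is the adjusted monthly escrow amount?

$995.04

Homeowner's insurance = $1,160.16 annually
Municipal property tax = $9,363.24 annually
City property tax = $464.10 × 2 = $928.20 annually
Yearly total = $11,451.60
Monthly escrow = $11,451.60 ÷ 12 = $954.30
Shortage per month = $488.88 ÷ 12 = $40.74
New monthly escrow = $954.30 + $40.74 = $995.04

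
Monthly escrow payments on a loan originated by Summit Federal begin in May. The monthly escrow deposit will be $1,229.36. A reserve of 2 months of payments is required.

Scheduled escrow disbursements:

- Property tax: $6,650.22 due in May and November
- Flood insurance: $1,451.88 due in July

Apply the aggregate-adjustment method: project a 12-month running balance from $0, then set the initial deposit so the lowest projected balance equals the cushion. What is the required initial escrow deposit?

$8,605.52

Cushion = 2 × $1,229.36 = $2,458.72
Trial balance (start $0, +$1,229.36 each month, − disbursements):
  May: +$1,229.36 − $6,650.22 → -$5,420.86
  Jun: +$1,229.36 → -$4,191.50
  Jul: +$1,229.36 − $1,451.88 → -$4,414.02
  Aug: +$1,229.36 → -$3,184.66
  Sep: +$1,229.36 → -$1,955.30
  Oct: +$1,229.36 → -$725.94
  Nov: +$1,229.36 − $6,650.22 → -$6,146.80
  Dec: +$1,229.36 → -$4,917.44
  Jan: +$1,229.36 → -$3,688.08
  Feb: +$1,229.36 → -$2,458.72
  Mar: +$1,229.36 → -$1,229.36
  Apr: +$1,229.36 → $0.00
Lowest trial balance = -$6,146.80 (Nov)
Initial deposit = cushion − low point = $2,458.72 − (-$6,146.80) = $8,605.52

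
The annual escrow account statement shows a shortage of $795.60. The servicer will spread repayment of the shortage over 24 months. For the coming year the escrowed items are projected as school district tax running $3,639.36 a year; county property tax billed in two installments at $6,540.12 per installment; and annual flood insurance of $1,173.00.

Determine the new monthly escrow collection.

$1,524.20

School district tax — $3,639.36/yr
County property tax — $6,540.12 × 2 = $13,080.24/yr
Flood insurance — $1,173.00/yr
Annual escrow total = $3,639.36 + $13,080.24 + $1,173.00 = $17,892.60
Per month = $17,892.60 ÷ 12 = $1,491.05
Shortage per month = $795.60 / 24 = $33.15
New monthly escrow = $1,491.05 + $33.15 = $1,524.20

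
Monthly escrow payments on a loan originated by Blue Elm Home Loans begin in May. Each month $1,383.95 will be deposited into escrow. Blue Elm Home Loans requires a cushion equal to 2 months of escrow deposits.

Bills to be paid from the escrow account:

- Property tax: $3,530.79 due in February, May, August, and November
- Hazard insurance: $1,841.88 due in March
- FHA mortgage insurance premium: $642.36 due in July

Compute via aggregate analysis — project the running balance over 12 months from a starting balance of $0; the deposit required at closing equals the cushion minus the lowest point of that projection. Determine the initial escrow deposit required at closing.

$4,936.04

Cushion = 2 × $1,383.95 = $2,767.90
Trial balance (start $0, +$1,383.95 each month, − disbursements):
  May: +$1,383.95 − $3,530.79 → -$2,146.84
  Jun: +$1,383.95 → -$762.89
  Jul: +$1,383.95 − $642.36 → -$21.30
  Aug: +$1,383.95 − $3,530.79 → -$2,168.14
  Sep: +$1,383.95 → -$784.19
  Oct: +$1,383.95 → $599.76
  Nov: +$1,383.95 − $3,530.79 → -$1,547.08
  Dec: +$1,383.95 → -$163.13
  Jan: +$1,383.95 → $1,220.82
  Feb: +$1,383.95 − $3,530.79 → -$926.02
  Mar: +$1,383.95 − $1,841.88 → -$1,383.95
  Apr: +$1,383.95 → $0.00
Lowest trial balance = -$2,168.14 (Aug)
Initial deposit = cushion − low point = $2,767.90 − (-$2,168.14) = $4,936.04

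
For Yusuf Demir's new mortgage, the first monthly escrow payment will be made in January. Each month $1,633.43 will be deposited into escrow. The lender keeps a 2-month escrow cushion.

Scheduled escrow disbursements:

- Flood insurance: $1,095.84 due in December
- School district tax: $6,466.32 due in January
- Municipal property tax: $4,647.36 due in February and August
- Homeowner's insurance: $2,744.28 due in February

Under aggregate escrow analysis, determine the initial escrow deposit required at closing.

Cushion = 2 × $1,633.43 = $3,266.86
Trial balance (start $0, +$1,633.43 each month, − disbursements):
  Jan: +$1,633.43 − $6,466.32 → -$4,832.89
  Feb: +$1,633.43 − $7,391.64 → -$10,591.10
  Mar: +$1,633.43 → -$8,957.67
  Apr: +$1,633.43 → -$7,324.24
  May: +$1,633.43 → -$5,690.81
  Jun: +$1,633.43 → -$4,057.38
  Jul: +$1,633.43 → -$2,423.95
  Aug: +$1,633.43 − $4,647.36 → -$5,437.88
  Sep: +$1,633.43 → -$3,804.45
  Oct: +$1,633.43 → -$2,171.02
  Nov: +$1,633.43 → -$537.59
  Dec: +$1,633.43 − $1,095.84 → $0.00
Lowest trial balance = -$10,591.10 (Feb)
Initial deposit = cushion − low point = $3,266.86 − (-$10,591.10) = $13,857.96

$13,857.96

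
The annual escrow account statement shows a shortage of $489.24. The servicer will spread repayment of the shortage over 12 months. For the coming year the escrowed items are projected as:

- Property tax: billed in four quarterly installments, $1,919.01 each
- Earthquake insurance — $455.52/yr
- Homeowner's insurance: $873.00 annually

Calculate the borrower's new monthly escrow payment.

Property tax = $1,919.01 × 4 = $7,676.04/yr
Earthquake insurance = $455.52/yr
Homeowner's insurance = $873.00/yr
Annual escrow total = $9,004.56
Monthly escrow = $9,004.56 / 12 = $750.38
Shortage per month = $489.24 ÷ 12 = $40.77
New monthly escrow = $750.38 + $40.77 = $791.15

$791.15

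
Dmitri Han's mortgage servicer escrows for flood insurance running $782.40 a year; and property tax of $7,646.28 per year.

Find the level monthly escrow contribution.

$702.39

Flood insurance — $782.40 annually
Property tax — $7,646.28 annually
Total per year = $8,428.68
Per month = $8,428.68 ÷ 12 = $702.39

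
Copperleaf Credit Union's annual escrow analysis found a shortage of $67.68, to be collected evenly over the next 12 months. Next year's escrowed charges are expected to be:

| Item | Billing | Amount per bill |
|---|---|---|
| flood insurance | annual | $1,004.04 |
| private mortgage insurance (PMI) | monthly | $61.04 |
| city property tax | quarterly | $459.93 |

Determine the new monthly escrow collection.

$303.66

Flood insurance — $1,004.04 annually
Private mortgage insurance (PMI) — $61.04 × 12 = $732.48 annually
City property tax — $459.93 × 4 = $1,839.72 annually
Yearly total = $1,004.04 + $732.48 + $1,839.72 = $3,576.24
Monthly = $3,576.24 ÷ 12 = $298.02
Shortage per month = $67.68 / 12 = $5.64
Adjusted monthly = $298.02 + $5.64 = $303.66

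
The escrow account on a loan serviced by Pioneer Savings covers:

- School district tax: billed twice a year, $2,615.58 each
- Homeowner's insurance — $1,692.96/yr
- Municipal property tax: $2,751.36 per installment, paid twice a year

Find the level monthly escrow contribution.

School district tax = $2,615.58 × 2 = $5,231.16
Homeowner's insurance = $1,692.96
Municipal property tax = $2,751.36 × 2 = $5,502.72
Total per year = $12,426.84
Monthly escrow = $12,426.84 / 12 = $1,035.57

$1,035.57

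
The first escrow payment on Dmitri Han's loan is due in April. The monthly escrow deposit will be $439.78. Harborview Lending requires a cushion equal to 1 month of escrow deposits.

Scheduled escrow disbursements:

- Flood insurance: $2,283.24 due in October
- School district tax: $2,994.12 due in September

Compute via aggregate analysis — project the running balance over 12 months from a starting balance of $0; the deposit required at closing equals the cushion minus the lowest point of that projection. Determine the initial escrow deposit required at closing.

$2,638.68

Cushion = 1 × $439.78 = $439.78
Trial balance (start $0, +$439.78 each month, − disbursements):
  Apr: +$439.78 → $439.78
  May: +$439.78 → $879.56
  Jun: +$439.78 → $1,319.34
  Jul: +$439.78 → $1,759.12
  Aug: +$439.78 → $2,198.90
  Sep: +$439.78 − $2,994.12 → -$355.44
  Oct: +$439.78 − $2,283.24 → -$2,198.90
  Nov: +$439.78 → -$1,759.12
  Dec: +$439.78 → -$1,319.34
  Jan: +$439.78 → -$879.56
  Feb: +$439.78 → -$439.78
  Mar: +$439.78 → $0.00
Lowest trial balance = -$2,198.90 (Oct)
Initial deposit = cushion − low point = $439.78 − (-$2,198.90) = $2,638.68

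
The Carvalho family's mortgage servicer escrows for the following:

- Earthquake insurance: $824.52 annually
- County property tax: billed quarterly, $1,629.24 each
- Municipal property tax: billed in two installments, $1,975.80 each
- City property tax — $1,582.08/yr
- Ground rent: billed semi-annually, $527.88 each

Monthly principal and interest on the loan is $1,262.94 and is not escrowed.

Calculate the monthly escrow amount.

$1,160.91

Earthquake insurance — $824.52 per year
County property tax — $1,629.24 × 4 = $6,516.96 per year
Municipal property tax — $1,975.80 × 2 = $3,951.60 per year
City property tax — $1,582.08 per year
Ground rent — $527.88 × 2 = $1,055.76 per year
Total annual escrow = $824.52 + $6,516.96 + $3,951.60 + $1,582.08 + $1,055.76 = $13,930.92
Monthly escrow = $13,930.92 / 12 = $1,160.91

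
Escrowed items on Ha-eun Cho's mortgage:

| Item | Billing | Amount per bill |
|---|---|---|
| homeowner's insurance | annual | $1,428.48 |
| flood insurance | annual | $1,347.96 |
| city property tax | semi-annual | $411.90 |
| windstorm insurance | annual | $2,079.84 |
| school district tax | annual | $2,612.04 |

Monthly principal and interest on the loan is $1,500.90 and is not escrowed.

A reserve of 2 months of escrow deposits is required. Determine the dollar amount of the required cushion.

$1,382.02

Homeowner's insurance — $1,428.48 per year
Flood insurance — $1,347.96 per year
City property tax — $411.90 × 2 = $823.80 per year
Windstorm insurance — $2,079.84 per year
School district tax — $2,612.04 per year
Annual escrow total = $8,292.12
Monthly escrow = $8,292.12 ÷ 12 = $691.01
Required cushion = 2 × $691.01 = $1,382.02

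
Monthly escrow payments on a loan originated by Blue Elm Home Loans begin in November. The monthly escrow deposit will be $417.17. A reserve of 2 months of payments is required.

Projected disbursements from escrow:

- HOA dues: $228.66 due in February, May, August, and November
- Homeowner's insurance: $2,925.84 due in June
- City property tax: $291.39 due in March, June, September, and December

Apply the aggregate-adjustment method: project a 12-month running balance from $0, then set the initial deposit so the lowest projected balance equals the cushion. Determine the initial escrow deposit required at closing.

Cushion = 2 × $417.17 = $834.34
Trial balance (start $0, +$417.17 each month, − disbursements):
  Nov: +$417.17 − $228.66 → $188.51
  Dec: +$417.17 − $291.39 → $314.29
  Jan: +$417.17 → $731.46
  Feb: +$417.17 − $228.66 → $919.97
  Mar: +$417.17 − $291.39 → $1,045.75
  Apr: +$417.17 → $1,462.92
  May: +$417.17 − $228.66 → $1,651.43
  Jun: +$417.17 − $3,217.23 → -$1,148.63
  Jul: +$417.17 → -$731.46
  Aug: +$417.17 − $228.66 → -$542.95
  Sep: +$417.17 − $291.39 → -$417.17
  Oct: +$417.17 → $0.00
Lowest trial balance = -$1,148.63 (Jun)
Initial deposit = cushion − low point = $834.34 − (-$1,148.63) = $1,982.97

$1,982.97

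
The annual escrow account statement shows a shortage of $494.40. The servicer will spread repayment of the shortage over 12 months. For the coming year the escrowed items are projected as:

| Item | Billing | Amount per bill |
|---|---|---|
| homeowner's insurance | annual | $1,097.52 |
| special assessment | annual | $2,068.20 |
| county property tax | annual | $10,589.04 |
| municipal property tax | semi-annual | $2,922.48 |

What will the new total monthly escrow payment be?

Homeowner's insurance — $1,097.52/yr
Special assessment — $2,068.20/yr
County property tax — $10,589.04/yr
Municipal property tax — $2,922.48 × 2 = $5,844.96/yr
Combined annual = $19,599.72
Monthly escrow = $19,599.72 / 12 = $1,633.31
Shortage per month = $494.40 / 12 = $41.20
New monthly escrow = $1,633.31 + $41.20 = $1,674.51

$1,674.51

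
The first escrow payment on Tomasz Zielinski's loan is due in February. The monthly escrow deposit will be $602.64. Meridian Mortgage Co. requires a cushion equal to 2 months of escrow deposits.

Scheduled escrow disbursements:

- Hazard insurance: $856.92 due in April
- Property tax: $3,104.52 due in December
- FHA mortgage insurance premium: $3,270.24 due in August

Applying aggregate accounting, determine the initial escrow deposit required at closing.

$1,807.92

Cushion = 2 × $602.64 = $1,205.28
Trial balance (start $0, +$602.64 each month, − disbursements):
  Feb: +$602.64 → $602.64
  Mar: +$602.64 → $1,205.28
  Apr: +$602.64 − $856.92 → $951.00
  May: +$602.64 → $1,553.64
  Jun: +$602.64 → $2,156.28
  Jul: +$602.64 → $2,758.92
  Aug: +$602.64 − $3,270.24 → $91.32
  Sep: +$602.64 → $693.96
  Oct: +$602.64 → $1,296.60
  Nov: +$602.64 → $1,899.24
  Dec: +$602.64 − $3,104.52 → -$602.64
  Jan: +$602.64 → $0.00
Lowest trial balance = -$602.64 (Dec)
Initial deposit = cushion − low point = $1,205.28 − (-$602.64) = $1,807.92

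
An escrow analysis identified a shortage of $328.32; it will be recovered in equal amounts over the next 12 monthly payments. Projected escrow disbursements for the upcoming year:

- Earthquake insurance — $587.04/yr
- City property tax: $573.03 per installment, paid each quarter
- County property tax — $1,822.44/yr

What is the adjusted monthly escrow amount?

$419.16

Earthquake insurance: $587.04 per year
City property tax: $573.03 × 4 = $2,292.12 per year
County property tax: $1,822.44 per year
Total per year = $587.04 + $2,292.12 + $1,822.44 = $4,701.60
Monthly = $4,701.60 / 12 = $391.80
Shortage per month = $328.32 ÷ 12 = $27.36
New monthly escrow = $391.80 + $27.36 = $419.16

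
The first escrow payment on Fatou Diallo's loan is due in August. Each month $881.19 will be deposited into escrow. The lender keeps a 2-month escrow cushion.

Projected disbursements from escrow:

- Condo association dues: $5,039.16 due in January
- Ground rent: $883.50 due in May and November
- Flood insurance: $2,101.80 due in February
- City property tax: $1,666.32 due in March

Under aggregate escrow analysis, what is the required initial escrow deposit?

Cushion = 2 × $881.19 = $1,762.38
Trial balance (start $0, +$881.19 each month, − disbursements):
  Aug: +$881.19 → $881.19
  Sep: +$881.19 → $1,762.38
  Oct: +$881.19 → $2,643.57
  Nov: +$881.19 − $883.50 → $2,641.26
  Dec: +$881.19 → $3,522.45
  Jan: +$881.19 − $5,039.16 → -$635.52
  Feb: +$881.19 − $2,101.80 → -$1,856.13
  Mar: +$881.19 − $1,666.32 → -$2,641.26
  Apr: +$881.19 → -$1,760.07
  May: +$881.19 − $883.50 → -$1,762.38
  Jun: +$881.19 → -$881.19
  Jul: +$881.19 → $0.00
Lowest trial balance = -$2,641.26 (Mar)
Initial deposit = cushion − low point = $1,762.38 − (-$2,641.26) = $4,403.64

$4,403.64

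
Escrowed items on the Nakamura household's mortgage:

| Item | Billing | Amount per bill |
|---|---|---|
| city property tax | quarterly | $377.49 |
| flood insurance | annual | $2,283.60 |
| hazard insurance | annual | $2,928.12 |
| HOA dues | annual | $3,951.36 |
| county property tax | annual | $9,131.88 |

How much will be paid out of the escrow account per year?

City property tax = $377.49 × 4 = $1,509.96 per year
Flood insurance = $2,283.60 per year
Hazard insurance = $2,928.12 per year
HOA dues = $3,951.36 per year
County property tax = $9,131.88 per year
Yearly total = $19,804.92

$19,804.92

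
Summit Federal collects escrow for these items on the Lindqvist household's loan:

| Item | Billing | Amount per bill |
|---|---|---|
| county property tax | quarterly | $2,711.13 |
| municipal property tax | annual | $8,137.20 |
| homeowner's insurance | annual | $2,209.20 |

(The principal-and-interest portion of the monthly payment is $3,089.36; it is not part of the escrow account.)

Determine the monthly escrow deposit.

County property tax — $2,711.13 × 4 = $10,844.52 per year
Municipal property tax — $8,137.20 per year
Homeowner's insurance — $2,209.20 per year
Yearly total = $10,844.52 + $8,137.20 + $2,209.20 = $21,190.92
Monthly = $21,190.92 / 12 = $1,765.91

$1,765.91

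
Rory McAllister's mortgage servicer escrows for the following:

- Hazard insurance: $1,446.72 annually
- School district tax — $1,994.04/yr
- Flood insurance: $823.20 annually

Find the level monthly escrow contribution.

$355.33

Hazard insurance — $1,446.72
School district tax — $1,994.04
Flood insurance — $823.20
Yearly total = $4,263.96
Per month = $4,263.96 / 12 = $355.33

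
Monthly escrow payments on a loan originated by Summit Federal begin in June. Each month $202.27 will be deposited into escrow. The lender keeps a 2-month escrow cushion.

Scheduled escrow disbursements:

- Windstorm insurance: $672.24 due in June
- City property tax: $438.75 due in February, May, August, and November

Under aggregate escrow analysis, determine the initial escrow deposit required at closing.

Cushion = 2 × $202.27 = $404.54
Trial balance (start $0, +$202.27 each month, − disbursements):
  Jun: +$202.27 − $672.24 → -$469.97
  Jul: +$202.27 → -$267.70
  Aug: +$202.27 − $438.75 → -$504.18
  Sep: +$202.27 → -$301.91
  Oct: +$202.27 → -$99.64
  Nov: +$202.27 − $438.75 → -$336.12
  Dec: +$202.27 → -$133.85
  Jan: +$202.27 → $68.42
  Feb: +$202.27 − $438.75 → -$168.06
  Mar: +$202.27 → $34.21
  Apr: +$202.27 → $236.48
  May: +$202.27 − $438.75 → $0.00
Lowest trial balance = -$504.18 (Aug)
Initial deposit = cushion − low point = $404.54 − (-$504.18) = $908.72

$908.72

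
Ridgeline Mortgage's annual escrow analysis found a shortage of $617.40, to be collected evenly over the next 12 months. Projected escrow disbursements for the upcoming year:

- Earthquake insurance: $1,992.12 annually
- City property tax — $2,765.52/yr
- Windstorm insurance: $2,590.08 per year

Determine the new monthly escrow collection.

Earthquake insurance = $1,992.12 annually
City property tax = $2,765.52 annually
Windstorm insurance = $2,590.08 annually
Total per year = $1,992.12 + $2,765.52 + $2,590.08 = $7,347.72
Monthly escrow = $7,347.72 / 12 = $612.31
Shortage spread = $617.40 ÷ 12 = $51.45/mo
New monthly escrow = $612.31 + $51.45 = $663.76

$663.76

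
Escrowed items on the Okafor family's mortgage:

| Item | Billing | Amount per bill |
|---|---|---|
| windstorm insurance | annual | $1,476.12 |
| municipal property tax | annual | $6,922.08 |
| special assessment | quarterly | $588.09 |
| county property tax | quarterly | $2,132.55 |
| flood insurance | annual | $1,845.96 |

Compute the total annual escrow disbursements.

$21,126.72

Windstorm insurance — $1,476.12 per year
Municipal property tax — $6,922.08 per year
Special assessment — $588.09 × 4 = $2,352.36 per year
County property tax — $2,132.55 × 4 = $8,530.20 per year
Flood insurance — $1,845.96 per year
Total per year = $21,126.72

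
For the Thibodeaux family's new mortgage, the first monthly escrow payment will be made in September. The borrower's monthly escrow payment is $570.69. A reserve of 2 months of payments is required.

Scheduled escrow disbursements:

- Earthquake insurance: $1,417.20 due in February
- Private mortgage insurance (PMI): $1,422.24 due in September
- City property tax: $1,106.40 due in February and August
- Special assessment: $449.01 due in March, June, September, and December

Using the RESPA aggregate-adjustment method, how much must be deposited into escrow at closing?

Cushion = 2 × $570.69 = $1,141.38
Trial balance (start $0, +$570.69 each month, − disbursements):
  Sep: +$570.69 − $1,871.25 → -$1,300.56
  Oct: +$570.69 → -$729.87
  Nov: +$570.69 → -$159.18
  Dec: +$570.69 − $449.01 → -$37.50
  Jan: +$570.69 → $533.19
  Feb: +$570.69 − $2,523.60 → -$1,419.72
  Mar: +$570.69 − $449.01 → -$1,298.04
  Apr: +$570.69 → -$727.35
  May: +$570.69 → -$156.66
  Jun: +$570.69 − $449.01 → -$34.98
  Jul: +$570.69 → $535.71
  Aug: +$570.69 − $1,106.40 → $0.00
Lowest trial balance = -$1,419.72 (Feb)
Initial deposit = cushion − low point = $1,141.38 − (-$1,419.72) = $2,561.10

$2,561.10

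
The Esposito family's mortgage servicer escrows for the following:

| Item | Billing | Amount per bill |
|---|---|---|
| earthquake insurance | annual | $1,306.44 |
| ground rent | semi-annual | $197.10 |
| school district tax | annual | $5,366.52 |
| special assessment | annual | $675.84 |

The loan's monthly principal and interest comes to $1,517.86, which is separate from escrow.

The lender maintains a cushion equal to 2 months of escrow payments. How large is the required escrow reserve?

Earthquake insurance: $1,306.44 per year
Ground rent: $197.10 × 2 = $394.20 per year
School district tax: $5,366.52 per year
Special assessment: $675.84 per year
Total per year = $1,306.44 + $394.20 + $5,366.52 + $675.84 = $7,743.00
Per month = $7,743.00 / 12 = $645.25
Required cushion = 2 × $645.25 = $1,290.50

$1,290.50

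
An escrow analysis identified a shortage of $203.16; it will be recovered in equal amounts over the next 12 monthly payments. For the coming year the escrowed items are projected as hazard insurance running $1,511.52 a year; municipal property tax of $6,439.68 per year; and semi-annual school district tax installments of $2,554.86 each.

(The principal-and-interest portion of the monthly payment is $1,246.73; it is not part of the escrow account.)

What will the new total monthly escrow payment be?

$1,105.34

Hazard insurance = $1,511.52/yr
Municipal property tax = $6,439.68/yr
School district tax = $2,554.86 × 2 = $5,109.72/yr
Yearly total = $13,060.92
Base monthly escrow = $13,060.92 / 12 = $1,088.41
Monthly shortage recovery: $203.16 ÷ 12 = $16.93
Adjusted monthly = $1,088.41 + $16.93 = $1,105.34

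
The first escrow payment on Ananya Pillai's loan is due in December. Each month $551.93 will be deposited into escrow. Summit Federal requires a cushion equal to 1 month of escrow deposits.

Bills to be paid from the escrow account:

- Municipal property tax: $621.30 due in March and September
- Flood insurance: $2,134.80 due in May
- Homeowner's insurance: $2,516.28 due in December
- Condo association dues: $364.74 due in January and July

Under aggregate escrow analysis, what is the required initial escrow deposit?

$2,877.47

Cushion = 1 × $551.93 = $551.93
Trial balance (start $0, +$551.93 each month, − disbursements):
  Dec: +$551.93 − $2,516.28 → -$1,964.35
  Jan: +$551.93 − $364.74 → -$1,777.16
  Feb: +$551.93 → -$1,225.23
  Mar: +$551.93 − $621.30 → -$1,294.60
  Apr: +$551.93 → -$742.67
  May: +$551.93 − $2,134.80 → -$2,325.54
  Jun: +$551.93 → -$1,773.61
  Jul: +$551.93 − $364.74 → -$1,586.42
  Aug: +$551.93 → -$1,034.49
  Sep: +$551.93 − $621.30 → -$1,103.86
  Oct: +$551.93 → -$551.93
  Nov: +$551.93 → $0.00
Lowest trial balance = -$2,325.54 (May)
Initial deposit = cushion − low point = $551.93 − (-$2,325.54) = $2,877.47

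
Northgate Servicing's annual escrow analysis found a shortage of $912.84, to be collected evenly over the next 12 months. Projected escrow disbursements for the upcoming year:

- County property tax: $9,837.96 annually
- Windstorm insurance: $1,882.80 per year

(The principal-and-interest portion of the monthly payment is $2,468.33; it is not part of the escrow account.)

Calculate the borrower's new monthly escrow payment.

$1,052.80

County property tax — $9,837.96
Windstorm insurance — $1,882.80
Total per year = $9,837.96 + $1,882.80 = $11,720.76
Base monthly escrow = $11,720.76 / 12 = $976.73
Shortage per month = $912.84 / 12 = $76.07
Adjusted monthly = $976.73 + $76.07 = $1,052.80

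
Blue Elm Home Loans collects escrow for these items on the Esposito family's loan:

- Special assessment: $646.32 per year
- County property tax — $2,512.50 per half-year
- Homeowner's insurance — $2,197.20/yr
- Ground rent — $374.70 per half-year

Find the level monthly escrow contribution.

$718.16

Special assessment — $646.32
County property tax — $2,512.50 × 2 = $5,025.00
Homeowner's insurance — $2,197.20
Ground rent — $374.70 × 2 = $749.40
Total annual escrow = $646.32 + $5,025.00 + $2,197.20 + $749.40 = $8,617.92
Base monthly escrow = $8,617.92 ÷ 12 = $718.16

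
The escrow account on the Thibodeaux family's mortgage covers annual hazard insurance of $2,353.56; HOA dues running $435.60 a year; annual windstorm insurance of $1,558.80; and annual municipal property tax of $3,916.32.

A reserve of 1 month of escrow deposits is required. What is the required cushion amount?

Hazard insurance = $2,353.56 per year
HOA dues = $435.60 per year
Windstorm insurance = $1,558.80 per year
Municipal property tax = $3,916.32 per year
Total annual escrow = $2,353.56 + $435.60 + $1,558.80 + $3,916.32 = $8,264.28
Base monthly escrow = $8,264.28 ÷ 12 = $688.69
Reserve = 1 × $688.69 = $688.69

$688.69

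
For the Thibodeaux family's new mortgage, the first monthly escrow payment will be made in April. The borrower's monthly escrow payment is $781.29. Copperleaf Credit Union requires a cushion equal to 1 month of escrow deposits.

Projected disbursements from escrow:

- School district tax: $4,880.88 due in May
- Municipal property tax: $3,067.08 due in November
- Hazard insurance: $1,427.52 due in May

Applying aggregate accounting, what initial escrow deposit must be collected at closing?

Cushion = 1 × $781.29 = $781.29
Trial balance (start $0, +$781.29 each month, − disbursements):
  Apr: +$781.29 → $781.29
  May: +$781.29 − $6,308.40 → -$4,745.82
  Jun: +$781.29 → -$3,964.53
  Jul: +$781.29 → -$3,183.24
  Aug: +$781.29 → -$2,401.95
  Sep: +$781.29 → -$1,620.66
  Oct: +$781.29 → -$839.37
  Nov: +$781.29 − $3,067.08 → -$3,125.16
  Dec: +$781.29 → -$2,343.87
  Jan: +$781.29 → -$1,562.58
  Feb: +$781.29 → -$781.29
  Mar: +$781.29 → $0.00
Lowest trial balance = -$4,745.82 (May)
Initial deposit = cushion − low point = $781.29 − (-$4,745.82) = $5,527.11

$5,527.11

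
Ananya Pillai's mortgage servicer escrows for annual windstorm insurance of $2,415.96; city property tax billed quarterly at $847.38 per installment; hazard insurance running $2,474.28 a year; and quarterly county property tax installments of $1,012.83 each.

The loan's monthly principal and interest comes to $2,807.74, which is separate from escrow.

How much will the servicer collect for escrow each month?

Windstorm insurance: $2,415.96 annually
City property tax: $847.38 × 4 = $3,389.52 annually
Hazard insurance: $2,474.28 annually
County property tax: $1,012.83 × 4 = $4,051.32 annually
Total per year = $12,331.08
Base monthly escrow = $12,331.08 / 12 = $1,027.59

$1,027.59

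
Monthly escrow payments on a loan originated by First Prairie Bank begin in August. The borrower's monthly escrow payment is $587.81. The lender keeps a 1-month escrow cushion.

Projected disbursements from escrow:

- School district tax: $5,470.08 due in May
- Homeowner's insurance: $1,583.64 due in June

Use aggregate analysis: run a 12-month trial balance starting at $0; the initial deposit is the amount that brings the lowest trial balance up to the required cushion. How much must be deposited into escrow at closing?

Cushion = 1 × $587.81 = $587.81
Trial balance (start $0, +$587.81 each month, − disbursements):
  Aug: +$587.81 → $587.81
  Sep: +$587.81 → $1,175.62
  Oct: +$587.81 → $1,763.43
  Nov: +$587.81 → $2,351.24
  Dec: +$587.81 → $2,939.05
  Jan: +$587.81 → $3,526.86
  Feb: +$587.81 → $4,114.67
  Mar: +$587.81 → $4,702.48
  Apr: +$587.81 → $5,290.29
  May: +$587.81 − $5,470.08 → $408.02
  Jun: +$587.81 − $1,583.64 → -$587.81
  Jul: +$587.81 → $0.00
Lowest trial balance = -$587.81 (Jun)
Initial deposit = cushion − low point = $587.81 − (-$587.81) = $1,175.62

$1,175.62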